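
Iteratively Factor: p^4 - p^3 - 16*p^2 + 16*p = (p - 1)*(p^3 - 16*p) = (p - 1)*(p + 4)*(p^2 - 4*p) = p*(p - 1)*(p + 4)*(p - 4)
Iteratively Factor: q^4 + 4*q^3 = (q)*(q^3 + 4*q^2) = q^2*(q^2 + 4*q) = q^2*(q + 4)*(q)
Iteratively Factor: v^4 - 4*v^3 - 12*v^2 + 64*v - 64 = (v - 2)*(v^3 - 2*v^2 - 16*v + 32) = (v - 4)*(v - 2)*(v^2 + 2*v - 8) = (v - 4)*(v - 2)^2*(v + 4)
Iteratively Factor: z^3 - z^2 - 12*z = (z + 3)*(z^2 - 4*z) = (z - 4)*(z + 3)*(z)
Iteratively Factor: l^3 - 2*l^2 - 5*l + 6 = (l - 3)*(l^2 + l - 2) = (l - 3)*(l - 1)*(l + 2)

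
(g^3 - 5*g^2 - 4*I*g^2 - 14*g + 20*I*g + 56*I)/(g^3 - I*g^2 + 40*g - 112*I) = (g^2 - 5*g - 14)/(g^2 + 3*I*g + 28)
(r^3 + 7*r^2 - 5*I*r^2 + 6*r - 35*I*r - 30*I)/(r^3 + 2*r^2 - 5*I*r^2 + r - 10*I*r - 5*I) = (r + 6)/(r + 1)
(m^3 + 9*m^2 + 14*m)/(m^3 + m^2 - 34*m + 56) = m*(m + 2)/(m^2 - 6*m + 8)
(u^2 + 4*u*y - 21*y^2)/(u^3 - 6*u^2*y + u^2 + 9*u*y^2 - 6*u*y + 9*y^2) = (-u - 7*y)/(-u^2 + 3*u*y - u + 3*y)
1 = 1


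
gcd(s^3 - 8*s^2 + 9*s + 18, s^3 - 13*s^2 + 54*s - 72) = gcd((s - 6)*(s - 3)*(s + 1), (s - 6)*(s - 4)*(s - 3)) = s^2 - 9*s + 18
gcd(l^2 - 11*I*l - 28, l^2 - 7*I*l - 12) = l - 4*I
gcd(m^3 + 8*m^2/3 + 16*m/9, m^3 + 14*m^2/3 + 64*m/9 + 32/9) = m^2 + 8*m/3 + 16/9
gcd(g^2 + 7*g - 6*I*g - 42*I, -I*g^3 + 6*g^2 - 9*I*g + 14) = 1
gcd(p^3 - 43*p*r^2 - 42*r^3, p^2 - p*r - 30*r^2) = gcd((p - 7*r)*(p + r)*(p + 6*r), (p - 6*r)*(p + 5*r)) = 1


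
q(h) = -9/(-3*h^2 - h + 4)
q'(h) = -9*(6*h + 1)/(-3*h^2 - h + 4)^2 = 9*(-6*h - 1)/(3*h^2 + h - 4)^2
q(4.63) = 0.14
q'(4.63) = -0.06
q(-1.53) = 6.03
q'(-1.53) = 33.04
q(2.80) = 0.40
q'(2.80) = -0.32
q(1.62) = 1.64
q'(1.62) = -3.20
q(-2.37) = 0.86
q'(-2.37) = 1.08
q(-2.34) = 0.89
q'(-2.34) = 1.15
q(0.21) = -2.46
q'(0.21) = -1.52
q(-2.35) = 0.88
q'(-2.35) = 1.13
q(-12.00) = 0.02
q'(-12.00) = 0.00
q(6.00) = 0.08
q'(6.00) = -0.03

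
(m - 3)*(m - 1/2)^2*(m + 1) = m^4 - 3*m^3 - 3*m^2/4 + 5*m/2 - 3/4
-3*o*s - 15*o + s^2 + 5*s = (-3*o + s)*(s + 5)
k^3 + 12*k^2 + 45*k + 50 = (k + 2)*(k + 5)^2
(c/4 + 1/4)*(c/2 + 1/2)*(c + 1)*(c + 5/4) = c^4/8 + 17*c^3/32 + 27*c^2/32 + 19*c/32 + 5/32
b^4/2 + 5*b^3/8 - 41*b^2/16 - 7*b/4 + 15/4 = (b/2 + 1)*(b - 3/2)*(b - 5/4)*(b + 2)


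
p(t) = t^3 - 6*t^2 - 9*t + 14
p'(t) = 3*t^2 - 12*t - 9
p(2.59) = -32.18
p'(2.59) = -19.96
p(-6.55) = -465.48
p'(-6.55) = 198.31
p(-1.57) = 9.47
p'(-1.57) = 17.23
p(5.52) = -50.31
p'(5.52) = 16.17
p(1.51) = -9.83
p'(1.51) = -20.28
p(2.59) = -32.18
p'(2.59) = -19.96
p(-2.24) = -7.19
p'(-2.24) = 32.93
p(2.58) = -31.98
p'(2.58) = -19.99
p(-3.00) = -40.00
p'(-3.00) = 54.00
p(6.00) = -40.00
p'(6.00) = 27.00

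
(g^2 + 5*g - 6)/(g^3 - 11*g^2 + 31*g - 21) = (g + 6)/(g^2 - 10*g + 21)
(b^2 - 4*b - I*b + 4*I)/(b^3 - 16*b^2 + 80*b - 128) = (b - I)/(b^2 - 12*b + 32)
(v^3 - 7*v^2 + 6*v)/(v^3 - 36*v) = (v - 1)/(v + 6)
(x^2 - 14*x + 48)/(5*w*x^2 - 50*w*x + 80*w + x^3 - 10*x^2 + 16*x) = (x - 6)/(5*w*x - 10*w + x^2 - 2*x)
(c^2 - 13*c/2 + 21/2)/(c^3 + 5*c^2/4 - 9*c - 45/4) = 2*(2*c - 7)/(4*c^2 + 17*c + 15)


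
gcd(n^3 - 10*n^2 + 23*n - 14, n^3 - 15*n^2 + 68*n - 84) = n^2 - 9*n + 14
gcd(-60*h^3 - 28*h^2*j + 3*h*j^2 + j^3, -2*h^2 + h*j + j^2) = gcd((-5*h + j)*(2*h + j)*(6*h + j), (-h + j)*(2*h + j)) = 2*h + j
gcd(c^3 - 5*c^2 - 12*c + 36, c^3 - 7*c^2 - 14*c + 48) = c^2 + c - 6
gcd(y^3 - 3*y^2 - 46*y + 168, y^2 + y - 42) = y^2 + y - 42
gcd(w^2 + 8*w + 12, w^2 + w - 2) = w + 2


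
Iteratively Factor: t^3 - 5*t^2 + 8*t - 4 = (t - 1)*(t^2 - 4*t + 4) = (t - 2)*(t - 1)*(t - 2)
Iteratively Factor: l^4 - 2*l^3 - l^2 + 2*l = (l + 1)*(l^3 - 3*l^2 + 2*l) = (l - 1)*(l + 1)*(l^2 - 2*l) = l*(l - 1)*(l + 1)*(l - 2)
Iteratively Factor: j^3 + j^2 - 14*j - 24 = (j - 4)*(j^2 + 5*j + 6) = (j - 4)*(j + 3)*(j + 2)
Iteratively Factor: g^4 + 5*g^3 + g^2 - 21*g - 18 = (g + 1)*(g^3 + 4*g^2 - 3*g - 18) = (g + 1)*(g + 3)*(g^2 + g - 6) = (g - 2)*(g + 1)*(g + 3)*(g + 3)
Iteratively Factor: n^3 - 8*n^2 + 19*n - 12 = (n - 4)*(n^2 - 4*n + 3) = (n - 4)*(n - 1)*(n - 3)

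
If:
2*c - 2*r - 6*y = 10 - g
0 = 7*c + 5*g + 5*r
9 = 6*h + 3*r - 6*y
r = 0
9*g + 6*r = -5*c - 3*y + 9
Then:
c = -140/73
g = 196/73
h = -157/438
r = 0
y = -407/219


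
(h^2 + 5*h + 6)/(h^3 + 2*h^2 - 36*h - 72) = (h + 3)/(h^2 - 36)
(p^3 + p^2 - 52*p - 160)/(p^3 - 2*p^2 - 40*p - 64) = (p + 5)/(p + 2)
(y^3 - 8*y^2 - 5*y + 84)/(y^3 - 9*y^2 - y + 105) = (y - 4)/(y - 5)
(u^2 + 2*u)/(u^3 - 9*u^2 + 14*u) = (u + 2)/(u^2 - 9*u + 14)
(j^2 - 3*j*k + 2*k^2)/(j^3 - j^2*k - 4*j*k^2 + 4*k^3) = 1/(j + 2*k)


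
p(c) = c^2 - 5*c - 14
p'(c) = 2*c - 5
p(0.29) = -15.37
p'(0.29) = -4.42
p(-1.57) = -3.69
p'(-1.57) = -8.14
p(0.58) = -16.56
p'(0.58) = -3.84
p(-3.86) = 20.20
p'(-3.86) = -12.72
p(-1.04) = -7.72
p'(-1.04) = -7.08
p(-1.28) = -5.96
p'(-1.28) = -7.56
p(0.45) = -16.05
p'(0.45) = -4.10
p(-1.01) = -7.93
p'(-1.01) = -7.02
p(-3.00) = 10.00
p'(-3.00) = -11.00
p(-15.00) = 286.00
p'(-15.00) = -35.00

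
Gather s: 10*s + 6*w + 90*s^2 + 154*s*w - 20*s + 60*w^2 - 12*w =90*s^2 + s*(154*w - 10) + 60*w^2 - 6*w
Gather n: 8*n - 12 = 8*n - 12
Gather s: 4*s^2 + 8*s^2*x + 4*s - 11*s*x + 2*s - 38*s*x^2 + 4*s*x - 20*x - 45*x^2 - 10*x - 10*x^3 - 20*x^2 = s^2*(8*x + 4) + s*(-38*x^2 - 7*x + 6) - 10*x^3 - 65*x^2 - 30*x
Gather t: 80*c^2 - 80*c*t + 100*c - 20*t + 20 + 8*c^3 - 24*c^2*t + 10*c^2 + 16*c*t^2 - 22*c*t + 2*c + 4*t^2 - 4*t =8*c^3 + 90*c^2 + 102*c + t^2*(16*c + 4) + t*(-24*c^2 - 102*c - 24) + 20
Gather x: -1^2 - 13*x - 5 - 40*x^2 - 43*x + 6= -40*x^2 - 56*x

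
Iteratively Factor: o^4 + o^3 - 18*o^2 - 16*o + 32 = (o + 4)*(o^3 - 3*o^2 - 6*o + 8) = (o - 4)*(o + 4)*(o^2 + o - 2) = (o - 4)*(o - 1)*(o + 4)*(o + 2)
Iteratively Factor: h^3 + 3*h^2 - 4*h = (h - 1)*(h^2 + 4*h) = (h - 1)*(h + 4)*(h)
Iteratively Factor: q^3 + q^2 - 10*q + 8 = (q - 1)*(q^2 + 2*q - 8) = (q - 2)*(q - 1)*(q + 4)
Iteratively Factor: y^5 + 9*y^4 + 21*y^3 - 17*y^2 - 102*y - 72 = (y + 4)*(y^4 + 5*y^3 + y^2 - 21*y - 18) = (y + 3)*(y + 4)*(y^3 + 2*y^2 - 5*y - 6) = (y + 1)*(y + 3)*(y + 4)*(y^2 + y - 6) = (y + 1)*(y + 3)^2*(y + 4)*(y - 2)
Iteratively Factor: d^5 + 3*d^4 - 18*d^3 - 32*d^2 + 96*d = (d + 4)*(d^4 - d^3 - 14*d^2 + 24*d) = (d - 2)*(d + 4)*(d^3 + d^2 - 12*d) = (d - 3)*(d - 2)*(d + 4)*(d^2 + 4*d) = d*(d - 3)*(d - 2)*(d + 4)*(d + 4)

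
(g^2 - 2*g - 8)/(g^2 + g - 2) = (g - 4)/(g - 1)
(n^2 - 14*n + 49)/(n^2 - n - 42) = (n - 7)/(n + 6)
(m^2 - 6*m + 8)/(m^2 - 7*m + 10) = (m - 4)/(m - 5)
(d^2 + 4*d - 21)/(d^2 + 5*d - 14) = (d - 3)/(d - 2)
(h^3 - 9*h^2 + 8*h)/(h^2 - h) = h - 8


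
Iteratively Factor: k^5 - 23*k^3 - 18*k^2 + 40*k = (k - 5)*(k^4 + 5*k^3 + 2*k^2 - 8*k) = (k - 5)*(k + 4)*(k^3 + k^2 - 2*k) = (k - 5)*(k - 1)*(k + 4)*(k^2 + 2*k) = k*(k - 5)*(k - 1)*(k + 4)*(k + 2)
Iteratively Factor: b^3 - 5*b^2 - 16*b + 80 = (b + 4)*(b^2 - 9*b + 20) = (b - 5)*(b + 4)*(b - 4)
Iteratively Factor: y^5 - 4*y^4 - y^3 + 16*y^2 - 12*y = (y - 3)*(y^4 - y^3 - 4*y^2 + 4*y) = (y - 3)*(y - 2)*(y^3 + y^2 - 2*y) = y*(y - 3)*(y - 2)*(y^2 + y - 2) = y*(y - 3)*(y - 2)*(y - 1)*(y + 2)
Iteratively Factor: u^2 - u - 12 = (u - 4)*(u + 3)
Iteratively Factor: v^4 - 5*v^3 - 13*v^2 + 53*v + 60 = (v - 5)*(v^3 - 13*v - 12) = (v - 5)*(v - 4)*(v^2 + 4*v + 3) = (v - 5)*(v - 4)*(v + 3)*(v + 1)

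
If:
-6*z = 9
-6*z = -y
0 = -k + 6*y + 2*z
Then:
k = -57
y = -9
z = -3/2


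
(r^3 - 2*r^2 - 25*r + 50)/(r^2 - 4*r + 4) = (r^2 - 25)/(r - 2)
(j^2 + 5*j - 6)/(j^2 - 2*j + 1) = (j + 6)/(j - 1)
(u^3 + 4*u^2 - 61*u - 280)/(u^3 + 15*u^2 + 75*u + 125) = (u^2 - u - 56)/(u^2 + 10*u + 25)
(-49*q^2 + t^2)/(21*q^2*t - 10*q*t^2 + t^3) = (-7*q - t)/(t*(3*q - t))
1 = 1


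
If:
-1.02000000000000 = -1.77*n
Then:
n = 0.58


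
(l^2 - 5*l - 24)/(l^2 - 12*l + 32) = (l + 3)/(l - 4)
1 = 1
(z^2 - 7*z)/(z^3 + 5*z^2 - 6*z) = (z - 7)/(z^2 + 5*z - 6)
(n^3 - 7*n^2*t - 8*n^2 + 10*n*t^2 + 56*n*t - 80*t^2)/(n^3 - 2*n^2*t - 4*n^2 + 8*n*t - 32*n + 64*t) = (n - 5*t)/(n + 4)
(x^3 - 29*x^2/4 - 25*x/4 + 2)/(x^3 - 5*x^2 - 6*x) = (x^2 - 33*x/4 + 2)/(x*(x - 6))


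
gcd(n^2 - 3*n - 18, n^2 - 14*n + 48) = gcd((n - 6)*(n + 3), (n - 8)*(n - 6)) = n - 6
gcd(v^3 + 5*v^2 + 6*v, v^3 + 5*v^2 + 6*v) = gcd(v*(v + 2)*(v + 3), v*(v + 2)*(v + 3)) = v^3 + 5*v^2 + 6*v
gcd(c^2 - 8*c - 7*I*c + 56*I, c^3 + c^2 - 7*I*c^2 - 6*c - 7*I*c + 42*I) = c - 7*I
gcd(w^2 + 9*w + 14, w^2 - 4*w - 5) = 1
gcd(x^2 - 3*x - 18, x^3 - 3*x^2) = 1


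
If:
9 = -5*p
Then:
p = -9/5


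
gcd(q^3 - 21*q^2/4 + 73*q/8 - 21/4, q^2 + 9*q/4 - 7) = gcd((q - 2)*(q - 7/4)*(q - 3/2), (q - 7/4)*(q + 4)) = q - 7/4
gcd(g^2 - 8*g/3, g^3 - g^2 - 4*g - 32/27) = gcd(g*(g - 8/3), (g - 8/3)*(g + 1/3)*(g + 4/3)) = g - 8/3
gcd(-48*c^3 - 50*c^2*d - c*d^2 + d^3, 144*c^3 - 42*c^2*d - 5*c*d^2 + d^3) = 48*c^2 + 2*c*d - d^2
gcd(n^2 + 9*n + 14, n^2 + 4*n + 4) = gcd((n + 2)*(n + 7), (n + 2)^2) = n + 2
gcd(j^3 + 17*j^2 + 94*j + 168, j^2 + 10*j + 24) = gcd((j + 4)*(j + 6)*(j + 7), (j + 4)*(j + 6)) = j^2 + 10*j + 24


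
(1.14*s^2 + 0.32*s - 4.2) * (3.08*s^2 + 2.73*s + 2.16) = 3.5112*s^4 + 4.0978*s^3 - 9.6*s^2 - 10.7748*s - 9.072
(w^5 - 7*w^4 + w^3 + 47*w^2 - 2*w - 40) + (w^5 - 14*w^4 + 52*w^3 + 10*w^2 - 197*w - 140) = 2*w^5 - 21*w^4 + 53*w^3 + 57*w^2 - 199*w - 180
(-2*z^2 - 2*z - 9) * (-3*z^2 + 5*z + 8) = 6*z^4 - 4*z^3 + z^2 - 61*z - 72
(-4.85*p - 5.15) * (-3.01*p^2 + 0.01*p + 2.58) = 14.5985*p^3 + 15.453*p^2 - 12.5645*p - 13.287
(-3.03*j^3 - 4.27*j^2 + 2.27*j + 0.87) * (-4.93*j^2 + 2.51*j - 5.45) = 14.9379*j^5 + 13.4458*j^4 - 5.3953*j^3 + 24.6801*j^2 - 10.1878*j - 4.7415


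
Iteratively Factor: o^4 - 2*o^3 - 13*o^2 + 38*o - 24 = (o - 1)*(o^3 - o^2 - 14*o + 24) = (o - 3)*(o - 1)*(o^2 + 2*o - 8) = (o - 3)*(o - 2)*(o - 1)*(o + 4)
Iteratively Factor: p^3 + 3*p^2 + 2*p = (p)*(p^2 + 3*p + 2) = p*(p + 1)*(p + 2)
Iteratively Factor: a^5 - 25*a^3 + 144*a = (a + 3)*(a^4 - 3*a^3 - 16*a^2 + 48*a) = a*(a + 3)*(a^3 - 3*a^2 - 16*a + 48) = a*(a - 3)*(a + 3)*(a^2 - 16) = a*(a - 4)*(a - 3)*(a + 3)*(a + 4)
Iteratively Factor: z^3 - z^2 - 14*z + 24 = (z - 3)*(z^2 + 2*z - 8) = (z - 3)*(z - 2)*(z + 4)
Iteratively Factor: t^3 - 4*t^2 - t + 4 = (t + 1)*(t^2 - 5*t + 4) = (t - 1)*(t + 1)*(t - 4)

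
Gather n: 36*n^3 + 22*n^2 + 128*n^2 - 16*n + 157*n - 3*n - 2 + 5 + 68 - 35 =36*n^3 + 150*n^2 + 138*n + 36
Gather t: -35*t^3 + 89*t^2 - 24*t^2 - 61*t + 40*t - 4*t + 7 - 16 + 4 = -35*t^3 + 65*t^2 - 25*t - 5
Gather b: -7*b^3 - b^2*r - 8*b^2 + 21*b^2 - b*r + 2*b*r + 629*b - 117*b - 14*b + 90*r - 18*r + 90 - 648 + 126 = -7*b^3 + b^2*(13 - r) + b*(r + 498) + 72*r - 432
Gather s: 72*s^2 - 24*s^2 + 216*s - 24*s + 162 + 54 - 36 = 48*s^2 + 192*s + 180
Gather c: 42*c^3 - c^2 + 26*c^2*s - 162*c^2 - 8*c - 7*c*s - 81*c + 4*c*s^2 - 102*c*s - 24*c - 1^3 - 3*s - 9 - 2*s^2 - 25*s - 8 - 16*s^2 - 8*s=42*c^3 + c^2*(26*s - 163) + c*(4*s^2 - 109*s - 113) - 18*s^2 - 36*s - 18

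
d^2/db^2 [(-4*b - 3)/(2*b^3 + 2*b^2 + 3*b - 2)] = 2*(-(4*b + 3)*(6*b^2 + 4*b + 3)^2 + 2*(12*b^2 + 8*b + (3*b + 1)*(4*b + 3) + 6)*(2*b^3 + 2*b^2 + 3*b - 2))/(2*b^3 + 2*b^2 + 3*b - 2)^3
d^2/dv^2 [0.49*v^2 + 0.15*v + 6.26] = 0.980000000000000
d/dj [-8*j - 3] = -8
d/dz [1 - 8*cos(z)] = 8*sin(z)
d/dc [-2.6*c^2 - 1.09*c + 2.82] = -5.2*c - 1.09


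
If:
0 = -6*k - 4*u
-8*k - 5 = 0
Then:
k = -5/8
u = 15/16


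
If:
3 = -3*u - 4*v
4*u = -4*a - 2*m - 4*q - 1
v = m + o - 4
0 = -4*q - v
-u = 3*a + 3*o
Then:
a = 47*v/54 - 13/18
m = 77*v/54 + 53/18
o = 19/18 - 23*v/54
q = -v/4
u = -4*v/3 - 1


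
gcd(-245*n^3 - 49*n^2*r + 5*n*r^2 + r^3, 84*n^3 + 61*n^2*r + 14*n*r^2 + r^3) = 7*n + r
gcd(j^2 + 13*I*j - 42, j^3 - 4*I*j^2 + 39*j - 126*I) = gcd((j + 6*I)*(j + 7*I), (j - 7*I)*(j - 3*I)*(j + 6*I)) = j + 6*I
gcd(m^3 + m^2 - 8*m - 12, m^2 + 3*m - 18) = m - 3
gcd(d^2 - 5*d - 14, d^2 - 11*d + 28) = d - 7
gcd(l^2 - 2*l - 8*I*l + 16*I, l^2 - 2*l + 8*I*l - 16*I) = l - 2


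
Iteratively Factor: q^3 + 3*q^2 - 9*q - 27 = (q + 3)*(q^2 - 9) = (q - 3)*(q + 3)*(q + 3)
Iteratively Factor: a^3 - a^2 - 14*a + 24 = (a - 2)*(a^2 + a - 12) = (a - 3)*(a - 2)*(a + 4)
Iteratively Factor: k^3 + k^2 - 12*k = (k)*(k^2 + k - 12) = k*(k - 3)*(k + 4)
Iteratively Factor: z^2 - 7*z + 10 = (z - 2)*(z - 5)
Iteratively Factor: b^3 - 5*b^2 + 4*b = (b - 4)*(b^2 - b) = b*(b - 4)*(b - 1)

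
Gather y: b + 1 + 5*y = b + 5*y + 1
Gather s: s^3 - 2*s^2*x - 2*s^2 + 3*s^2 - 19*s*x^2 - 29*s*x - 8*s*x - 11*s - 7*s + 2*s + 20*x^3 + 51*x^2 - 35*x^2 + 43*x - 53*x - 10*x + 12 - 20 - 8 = s^3 + s^2*(1 - 2*x) + s*(-19*x^2 - 37*x - 16) + 20*x^3 + 16*x^2 - 20*x - 16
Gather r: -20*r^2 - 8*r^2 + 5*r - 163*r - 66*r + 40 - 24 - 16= -28*r^2 - 224*r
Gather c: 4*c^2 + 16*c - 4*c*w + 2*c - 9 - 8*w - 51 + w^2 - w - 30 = 4*c^2 + c*(18 - 4*w) + w^2 - 9*w - 90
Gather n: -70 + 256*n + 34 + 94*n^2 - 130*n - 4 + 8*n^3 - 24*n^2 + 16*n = 8*n^3 + 70*n^2 + 142*n - 40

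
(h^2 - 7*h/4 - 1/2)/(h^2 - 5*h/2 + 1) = (4*h + 1)/(2*(2*h - 1))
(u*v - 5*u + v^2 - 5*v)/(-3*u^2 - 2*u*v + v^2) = (5 - v)/(3*u - v)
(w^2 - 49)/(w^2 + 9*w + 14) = (w - 7)/(w + 2)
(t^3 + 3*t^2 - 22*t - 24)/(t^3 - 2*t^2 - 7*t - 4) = (t + 6)/(t + 1)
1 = 1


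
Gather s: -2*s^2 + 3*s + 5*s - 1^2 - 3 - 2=-2*s^2 + 8*s - 6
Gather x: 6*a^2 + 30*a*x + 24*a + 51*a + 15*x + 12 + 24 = 6*a^2 + 75*a + x*(30*a + 15) + 36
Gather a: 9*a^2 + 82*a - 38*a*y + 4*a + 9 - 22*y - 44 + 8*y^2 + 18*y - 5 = 9*a^2 + a*(86 - 38*y) + 8*y^2 - 4*y - 40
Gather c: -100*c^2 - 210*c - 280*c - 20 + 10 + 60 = -100*c^2 - 490*c + 50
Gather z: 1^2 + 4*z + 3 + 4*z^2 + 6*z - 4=4*z^2 + 10*z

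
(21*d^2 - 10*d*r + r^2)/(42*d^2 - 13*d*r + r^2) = (-3*d + r)/(-6*d + r)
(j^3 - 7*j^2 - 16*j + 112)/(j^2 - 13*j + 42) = (j^2 - 16)/(j - 6)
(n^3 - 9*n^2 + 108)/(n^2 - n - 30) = (n^2 - 3*n - 18)/(n + 5)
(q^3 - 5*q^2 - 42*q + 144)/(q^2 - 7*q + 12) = (q^2 - 2*q - 48)/(q - 4)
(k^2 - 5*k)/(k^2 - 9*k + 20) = k/(k - 4)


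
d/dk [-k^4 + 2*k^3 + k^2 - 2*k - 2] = -4*k^3 + 6*k^2 + 2*k - 2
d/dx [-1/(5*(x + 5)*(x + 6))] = (2*x + 11)/(5*(x + 5)^2*(x + 6)^2)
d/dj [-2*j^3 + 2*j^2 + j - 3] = -6*j^2 + 4*j + 1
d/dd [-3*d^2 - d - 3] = -6*d - 1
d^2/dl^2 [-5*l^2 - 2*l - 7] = -10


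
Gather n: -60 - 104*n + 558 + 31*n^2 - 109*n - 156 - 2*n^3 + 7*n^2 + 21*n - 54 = -2*n^3 + 38*n^2 - 192*n + 288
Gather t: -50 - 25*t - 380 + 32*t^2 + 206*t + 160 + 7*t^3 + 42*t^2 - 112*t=7*t^3 + 74*t^2 + 69*t - 270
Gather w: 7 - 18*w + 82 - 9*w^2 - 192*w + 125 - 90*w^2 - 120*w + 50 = -99*w^2 - 330*w + 264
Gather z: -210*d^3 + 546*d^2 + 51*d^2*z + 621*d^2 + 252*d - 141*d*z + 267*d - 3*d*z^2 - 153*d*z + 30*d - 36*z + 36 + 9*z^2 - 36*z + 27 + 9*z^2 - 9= -210*d^3 + 1167*d^2 + 549*d + z^2*(18 - 3*d) + z*(51*d^2 - 294*d - 72) + 54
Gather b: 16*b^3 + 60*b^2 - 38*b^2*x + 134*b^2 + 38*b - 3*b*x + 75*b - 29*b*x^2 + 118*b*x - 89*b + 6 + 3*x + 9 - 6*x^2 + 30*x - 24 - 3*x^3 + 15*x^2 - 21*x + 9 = 16*b^3 + b^2*(194 - 38*x) + b*(-29*x^2 + 115*x + 24) - 3*x^3 + 9*x^2 + 12*x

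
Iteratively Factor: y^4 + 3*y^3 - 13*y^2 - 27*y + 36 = (y - 3)*(y^3 + 6*y^2 + 5*y - 12) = (y - 3)*(y + 4)*(y^2 + 2*y - 3) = (y - 3)*(y - 1)*(y + 4)*(y + 3)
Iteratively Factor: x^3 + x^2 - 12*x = (x + 4)*(x^2 - 3*x) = x*(x + 4)*(x - 3)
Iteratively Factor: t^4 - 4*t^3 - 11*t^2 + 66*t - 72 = (t - 3)*(t^3 - t^2 - 14*t + 24) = (t - 3)*(t + 4)*(t^2 - 5*t + 6) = (t - 3)^2*(t + 4)*(t - 2)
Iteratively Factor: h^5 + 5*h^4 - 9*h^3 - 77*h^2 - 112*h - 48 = (h + 4)*(h^4 + h^3 - 13*h^2 - 25*h - 12) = (h - 4)*(h + 4)*(h^3 + 5*h^2 + 7*h + 3) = (h - 4)*(h + 1)*(h + 4)*(h^2 + 4*h + 3) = (h - 4)*(h + 1)^2*(h + 4)*(h + 3)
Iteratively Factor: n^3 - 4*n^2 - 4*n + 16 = (n - 4)*(n^2 - 4) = (n - 4)*(n + 2)*(n - 2)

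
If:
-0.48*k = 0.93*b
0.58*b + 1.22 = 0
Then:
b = -2.10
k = 4.08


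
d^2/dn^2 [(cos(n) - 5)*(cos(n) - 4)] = 9*cos(n) - 2*cos(2*n)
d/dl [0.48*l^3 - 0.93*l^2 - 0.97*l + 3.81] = 1.44*l^2 - 1.86*l - 0.97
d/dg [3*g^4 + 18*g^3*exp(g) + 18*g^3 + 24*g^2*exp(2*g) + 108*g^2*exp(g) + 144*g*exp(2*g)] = 18*g^3*exp(g) + 12*g^3 + 48*g^2*exp(2*g) + 162*g^2*exp(g) + 54*g^2 + 336*g*exp(2*g) + 216*g*exp(g) + 144*exp(2*g)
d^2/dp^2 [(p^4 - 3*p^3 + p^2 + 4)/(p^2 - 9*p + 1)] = 2*(p^6 - 27*p^5 + 246*p^4 - 303*p^3 + 96*p^2 - 117*p + 321)/(p^6 - 27*p^5 + 246*p^4 - 783*p^3 + 246*p^2 - 27*p + 1)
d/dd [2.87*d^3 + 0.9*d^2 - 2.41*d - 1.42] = 8.61*d^2 + 1.8*d - 2.41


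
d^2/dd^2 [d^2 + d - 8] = 2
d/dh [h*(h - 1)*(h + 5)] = 3*h^2 + 8*h - 5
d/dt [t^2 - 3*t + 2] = 2*t - 3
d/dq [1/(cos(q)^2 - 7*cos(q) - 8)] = (2*cos(q) - 7)*sin(q)/(sin(q)^2 + 7*cos(q) + 7)^2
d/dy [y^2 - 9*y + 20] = 2*y - 9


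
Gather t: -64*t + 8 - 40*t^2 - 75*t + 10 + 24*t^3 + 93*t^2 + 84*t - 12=24*t^3 + 53*t^2 - 55*t + 6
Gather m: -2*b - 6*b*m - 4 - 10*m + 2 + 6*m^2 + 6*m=-2*b + 6*m^2 + m*(-6*b - 4) - 2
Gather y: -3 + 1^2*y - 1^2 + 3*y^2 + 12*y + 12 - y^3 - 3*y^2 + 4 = -y^3 + 13*y + 12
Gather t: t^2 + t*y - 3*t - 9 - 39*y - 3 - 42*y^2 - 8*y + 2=t^2 + t*(y - 3) - 42*y^2 - 47*y - 10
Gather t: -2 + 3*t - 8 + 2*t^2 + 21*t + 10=2*t^2 + 24*t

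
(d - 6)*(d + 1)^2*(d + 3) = d^4 - d^3 - 23*d^2 - 39*d - 18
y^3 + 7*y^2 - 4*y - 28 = (y - 2)*(y + 2)*(y + 7)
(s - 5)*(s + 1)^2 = s^3 - 3*s^2 - 9*s - 5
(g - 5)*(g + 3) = g^2 - 2*g - 15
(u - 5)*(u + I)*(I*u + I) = I*u^3 - u^2 - 4*I*u^2 + 4*u - 5*I*u + 5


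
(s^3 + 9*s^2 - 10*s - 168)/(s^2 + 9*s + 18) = (s^2 + 3*s - 28)/(s + 3)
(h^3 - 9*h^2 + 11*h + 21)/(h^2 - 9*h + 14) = (h^2 - 2*h - 3)/(h - 2)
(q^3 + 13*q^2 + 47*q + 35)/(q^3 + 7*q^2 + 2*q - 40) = (q^2 + 8*q + 7)/(q^2 + 2*q - 8)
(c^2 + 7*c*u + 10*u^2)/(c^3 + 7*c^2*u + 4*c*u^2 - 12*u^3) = (-c - 5*u)/(-c^2 - 5*c*u + 6*u^2)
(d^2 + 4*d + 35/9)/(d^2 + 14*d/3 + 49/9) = (3*d + 5)/(3*d + 7)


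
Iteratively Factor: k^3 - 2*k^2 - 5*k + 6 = (k - 3)*(k^2 + k - 2) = (k - 3)*(k + 2)*(k - 1)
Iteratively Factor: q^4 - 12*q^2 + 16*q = (q + 4)*(q^3 - 4*q^2 + 4*q) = q*(q + 4)*(q^2 - 4*q + 4) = q*(q - 2)*(q + 4)*(q - 2)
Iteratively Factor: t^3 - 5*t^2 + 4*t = (t)*(t^2 - 5*t + 4) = t*(t - 1)*(t - 4)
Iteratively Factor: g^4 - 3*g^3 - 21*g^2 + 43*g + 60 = (g + 1)*(g^3 - 4*g^2 - 17*g + 60) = (g + 1)*(g + 4)*(g^2 - 8*g + 15) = (g - 3)*(g + 1)*(g + 4)*(g - 5)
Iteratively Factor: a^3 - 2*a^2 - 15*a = (a)*(a^2 - 2*a - 15) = a*(a - 5)*(a + 3)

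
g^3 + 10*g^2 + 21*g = g*(g + 3)*(g + 7)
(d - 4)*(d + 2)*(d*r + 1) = d^3*r - 2*d^2*r + d^2 - 8*d*r - 2*d - 8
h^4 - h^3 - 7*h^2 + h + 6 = (h - 3)*(h - 1)*(h + 1)*(h + 2)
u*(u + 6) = u^2 + 6*u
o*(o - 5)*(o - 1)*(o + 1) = o^4 - 5*o^3 - o^2 + 5*o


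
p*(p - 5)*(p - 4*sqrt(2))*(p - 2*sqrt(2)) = p^4 - 6*sqrt(2)*p^3 - 5*p^3 + 16*p^2 + 30*sqrt(2)*p^2 - 80*p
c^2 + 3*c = c*(c + 3)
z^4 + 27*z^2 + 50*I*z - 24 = (z - 6*I)*(z + I)^2*(z + 4*I)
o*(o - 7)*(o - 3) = o^3 - 10*o^2 + 21*o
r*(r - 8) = r^2 - 8*r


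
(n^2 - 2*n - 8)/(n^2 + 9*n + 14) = (n - 4)/(n + 7)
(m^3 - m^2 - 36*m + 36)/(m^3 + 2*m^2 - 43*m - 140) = (m^3 - m^2 - 36*m + 36)/(m^3 + 2*m^2 - 43*m - 140)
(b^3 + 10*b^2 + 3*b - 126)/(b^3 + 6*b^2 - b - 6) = (b^2 + 4*b - 21)/(b^2 - 1)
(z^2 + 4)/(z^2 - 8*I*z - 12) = (z + 2*I)/(z - 6*I)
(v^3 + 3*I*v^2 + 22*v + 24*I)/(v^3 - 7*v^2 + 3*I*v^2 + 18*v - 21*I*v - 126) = (v^2 - 3*I*v + 4)/(v^2 - v*(7 + 3*I) + 21*I)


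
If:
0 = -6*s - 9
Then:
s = -3/2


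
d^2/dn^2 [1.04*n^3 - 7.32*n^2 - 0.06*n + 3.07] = 6.24*n - 14.64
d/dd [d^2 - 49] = 2*d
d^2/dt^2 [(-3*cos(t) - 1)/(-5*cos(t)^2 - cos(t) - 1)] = 2*(-675*(1 - cos(2*t))^2*cos(t) - 85*(1 - cos(2*t))^2 + 577*cos(t) + 4*cos(2*t) - 375*cos(3*t) + 150*cos(5*t) + 288)/(2*cos(t) + 5*cos(2*t) + 7)^3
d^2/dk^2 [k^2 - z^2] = 2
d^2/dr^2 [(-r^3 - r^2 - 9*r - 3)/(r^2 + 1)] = 4*(-4*r^3 - 3*r^2 + 12*r + 1)/(r^6 + 3*r^4 + 3*r^2 + 1)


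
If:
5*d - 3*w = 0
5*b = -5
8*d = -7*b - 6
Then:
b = -1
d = 1/8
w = 5/24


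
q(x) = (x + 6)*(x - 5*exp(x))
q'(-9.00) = -12.00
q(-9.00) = 27.00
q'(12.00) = -15461675.18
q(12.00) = -14647715.23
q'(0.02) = -29.77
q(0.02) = -30.59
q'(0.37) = -46.61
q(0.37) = -43.75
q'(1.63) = -210.97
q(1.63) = -182.28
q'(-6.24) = -6.49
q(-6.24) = 1.50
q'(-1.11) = -5.93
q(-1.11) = -13.49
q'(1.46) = -173.22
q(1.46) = -149.72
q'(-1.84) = -1.78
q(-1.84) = -10.96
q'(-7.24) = -8.48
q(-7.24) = 8.98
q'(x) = x + (1 - 5*exp(x))*(x + 6) - 5*exp(x)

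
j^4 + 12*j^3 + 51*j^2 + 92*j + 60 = (j + 2)^2*(j + 3)*(j + 5)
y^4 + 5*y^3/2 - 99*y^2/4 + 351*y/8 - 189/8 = (y - 3/2)^3*(y + 7)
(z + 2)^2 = z^2 + 4*z + 4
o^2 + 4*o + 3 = (o + 1)*(o + 3)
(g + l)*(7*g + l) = 7*g^2 + 8*g*l + l^2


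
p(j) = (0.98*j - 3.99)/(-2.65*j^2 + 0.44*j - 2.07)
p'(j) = (0.98*j - 3.99)*(5.3*j - 0.44)/(-2.65*j^2 + 0.44*j - 2.07)^2 + 0.98/(-2.65*j^2 + 0.44*j - 2.07)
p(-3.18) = 0.23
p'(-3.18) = 0.10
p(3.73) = 0.01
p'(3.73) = -0.03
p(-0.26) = 1.80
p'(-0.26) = 0.97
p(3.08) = 0.04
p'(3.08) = -0.06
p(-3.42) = 0.21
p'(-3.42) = 0.09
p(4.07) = 0.00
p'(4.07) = -0.02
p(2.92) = 0.05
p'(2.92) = -0.07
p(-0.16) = 1.88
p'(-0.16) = 0.65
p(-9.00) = 0.06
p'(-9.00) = 0.01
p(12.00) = -0.02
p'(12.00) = 0.00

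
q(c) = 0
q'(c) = 0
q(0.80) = 0.00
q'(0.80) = 0.00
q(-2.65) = 0.00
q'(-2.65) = 0.00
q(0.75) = 0.00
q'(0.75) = 0.00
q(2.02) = 0.00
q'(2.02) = 0.00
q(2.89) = 0.00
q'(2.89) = 0.00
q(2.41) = 0.00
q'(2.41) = 0.00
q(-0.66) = 0.00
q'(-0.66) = 0.00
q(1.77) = 0.00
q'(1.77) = 0.00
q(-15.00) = 0.00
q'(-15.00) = 0.00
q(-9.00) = 0.00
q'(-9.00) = 0.00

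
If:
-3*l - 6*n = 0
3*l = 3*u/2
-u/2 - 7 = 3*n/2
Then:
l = -28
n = 14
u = -56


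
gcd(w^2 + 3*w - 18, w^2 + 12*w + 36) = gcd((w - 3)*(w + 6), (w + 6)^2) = w + 6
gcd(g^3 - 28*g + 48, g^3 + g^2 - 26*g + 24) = g^2 + 2*g - 24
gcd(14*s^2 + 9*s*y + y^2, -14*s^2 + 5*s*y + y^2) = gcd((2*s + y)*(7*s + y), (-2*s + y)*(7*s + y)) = 7*s + y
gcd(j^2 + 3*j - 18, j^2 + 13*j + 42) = j + 6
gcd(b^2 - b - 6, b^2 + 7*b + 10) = b + 2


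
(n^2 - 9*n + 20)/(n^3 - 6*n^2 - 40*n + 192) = (n - 5)/(n^2 - 2*n - 48)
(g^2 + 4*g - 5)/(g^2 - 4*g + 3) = (g + 5)/(g - 3)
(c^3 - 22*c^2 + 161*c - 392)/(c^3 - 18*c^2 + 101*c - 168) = (c - 7)/(c - 3)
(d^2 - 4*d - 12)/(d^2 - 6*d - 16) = (d - 6)/(d - 8)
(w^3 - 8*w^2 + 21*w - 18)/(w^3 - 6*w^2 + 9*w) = (w - 2)/w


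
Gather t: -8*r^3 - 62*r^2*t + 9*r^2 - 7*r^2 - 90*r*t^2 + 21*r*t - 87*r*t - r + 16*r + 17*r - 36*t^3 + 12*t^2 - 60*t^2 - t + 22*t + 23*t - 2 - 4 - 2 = -8*r^3 + 2*r^2 + 32*r - 36*t^3 + t^2*(-90*r - 48) + t*(-62*r^2 - 66*r + 44) - 8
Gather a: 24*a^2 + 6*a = 24*a^2 + 6*a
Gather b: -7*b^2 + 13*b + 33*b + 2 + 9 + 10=-7*b^2 + 46*b + 21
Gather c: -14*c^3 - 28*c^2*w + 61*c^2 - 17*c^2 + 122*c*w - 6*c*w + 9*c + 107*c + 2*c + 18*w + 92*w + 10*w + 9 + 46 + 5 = -14*c^3 + c^2*(44 - 28*w) + c*(116*w + 118) + 120*w + 60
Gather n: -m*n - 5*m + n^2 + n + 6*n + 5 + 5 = -5*m + n^2 + n*(7 - m) + 10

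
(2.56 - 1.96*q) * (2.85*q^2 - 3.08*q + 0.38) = -5.586*q^3 + 13.3328*q^2 - 8.6296*q + 0.9728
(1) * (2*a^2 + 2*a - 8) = 2*a^2 + 2*a - 8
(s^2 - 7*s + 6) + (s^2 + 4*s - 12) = 2*s^2 - 3*s - 6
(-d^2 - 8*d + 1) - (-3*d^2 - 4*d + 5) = 2*d^2 - 4*d - 4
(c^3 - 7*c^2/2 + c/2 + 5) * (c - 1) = c^4 - 9*c^3/2 + 4*c^2 + 9*c/2 - 5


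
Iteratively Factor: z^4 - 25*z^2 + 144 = (z + 3)*(z^3 - 3*z^2 - 16*z + 48) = (z - 4)*(z + 3)*(z^2 + z - 12) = (z - 4)*(z + 3)*(z + 4)*(z - 3)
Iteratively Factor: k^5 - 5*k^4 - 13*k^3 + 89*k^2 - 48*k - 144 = (k - 4)*(k^4 - k^3 - 17*k^2 + 21*k + 36) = (k - 4)*(k + 4)*(k^3 - 5*k^2 + 3*k + 9) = (k - 4)*(k + 1)*(k + 4)*(k^2 - 6*k + 9) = (k - 4)*(k - 3)*(k + 1)*(k + 4)*(k - 3)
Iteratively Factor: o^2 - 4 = (o - 2)*(o + 2)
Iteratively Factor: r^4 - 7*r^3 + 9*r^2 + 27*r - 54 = (r - 3)*(r^3 - 4*r^2 - 3*r + 18) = (r - 3)*(r + 2)*(r^2 - 6*r + 9) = (r - 3)^2*(r + 2)*(r - 3)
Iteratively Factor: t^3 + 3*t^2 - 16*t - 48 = (t + 4)*(t^2 - t - 12) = (t + 3)*(t + 4)*(t - 4)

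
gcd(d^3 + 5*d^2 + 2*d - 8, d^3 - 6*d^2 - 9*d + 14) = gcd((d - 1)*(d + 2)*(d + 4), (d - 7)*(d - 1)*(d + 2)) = d^2 + d - 2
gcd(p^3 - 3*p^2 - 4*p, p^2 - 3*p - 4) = p^2 - 3*p - 4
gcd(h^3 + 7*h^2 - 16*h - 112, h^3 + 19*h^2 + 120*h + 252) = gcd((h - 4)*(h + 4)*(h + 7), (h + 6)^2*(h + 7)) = h + 7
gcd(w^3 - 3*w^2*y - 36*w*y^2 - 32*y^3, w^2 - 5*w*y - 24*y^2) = -w + 8*y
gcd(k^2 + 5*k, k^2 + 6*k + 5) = k + 5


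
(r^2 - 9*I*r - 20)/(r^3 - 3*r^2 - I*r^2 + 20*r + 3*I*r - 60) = (r - 4*I)/(r^2 + r*(-3 + 4*I) - 12*I)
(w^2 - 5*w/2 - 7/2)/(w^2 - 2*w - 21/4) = 2*(w + 1)/(2*w + 3)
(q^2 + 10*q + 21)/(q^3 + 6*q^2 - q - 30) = (q + 7)/(q^2 + 3*q - 10)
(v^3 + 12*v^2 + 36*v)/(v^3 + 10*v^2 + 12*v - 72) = v/(v - 2)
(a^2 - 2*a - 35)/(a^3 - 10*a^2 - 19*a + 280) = 1/(a - 8)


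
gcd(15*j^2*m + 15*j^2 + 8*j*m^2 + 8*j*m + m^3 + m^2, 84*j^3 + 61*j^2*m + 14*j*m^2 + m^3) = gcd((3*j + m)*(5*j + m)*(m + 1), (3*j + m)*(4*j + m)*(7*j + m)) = 3*j + m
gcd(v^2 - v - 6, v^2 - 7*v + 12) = v - 3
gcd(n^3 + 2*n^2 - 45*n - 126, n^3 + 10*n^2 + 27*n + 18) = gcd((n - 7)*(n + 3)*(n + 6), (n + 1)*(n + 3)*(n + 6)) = n^2 + 9*n + 18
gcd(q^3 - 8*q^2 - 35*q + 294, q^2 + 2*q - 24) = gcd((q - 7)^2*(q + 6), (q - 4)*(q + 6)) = q + 6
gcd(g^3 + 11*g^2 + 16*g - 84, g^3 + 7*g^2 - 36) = g^2 + 4*g - 12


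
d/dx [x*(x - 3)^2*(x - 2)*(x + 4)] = 5*x^4 - 16*x^3 - 33*x^2 + 132*x - 72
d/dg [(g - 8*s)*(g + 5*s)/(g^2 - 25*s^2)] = 3*s/(g^2 - 10*g*s + 25*s^2)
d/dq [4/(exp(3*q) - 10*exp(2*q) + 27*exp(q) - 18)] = (-12*exp(2*q) + 80*exp(q) - 108)*exp(q)/(exp(3*q) - 10*exp(2*q) + 27*exp(q) - 18)^2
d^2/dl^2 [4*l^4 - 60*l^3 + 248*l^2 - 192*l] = 48*l^2 - 360*l + 496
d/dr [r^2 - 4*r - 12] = 2*r - 4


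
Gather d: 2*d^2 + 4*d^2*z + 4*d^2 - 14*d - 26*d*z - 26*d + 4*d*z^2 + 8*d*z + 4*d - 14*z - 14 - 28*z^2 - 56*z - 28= d^2*(4*z + 6) + d*(4*z^2 - 18*z - 36) - 28*z^2 - 70*z - 42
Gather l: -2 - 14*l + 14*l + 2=0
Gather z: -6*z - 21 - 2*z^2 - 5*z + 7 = -2*z^2 - 11*z - 14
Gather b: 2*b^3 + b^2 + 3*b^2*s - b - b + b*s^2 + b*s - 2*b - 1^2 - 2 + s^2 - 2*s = 2*b^3 + b^2*(3*s + 1) + b*(s^2 + s - 4) + s^2 - 2*s - 3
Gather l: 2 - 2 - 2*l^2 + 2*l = -2*l^2 + 2*l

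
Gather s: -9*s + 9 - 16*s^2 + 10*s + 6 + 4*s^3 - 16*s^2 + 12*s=4*s^3 - 32*s^2 + 13*s + 15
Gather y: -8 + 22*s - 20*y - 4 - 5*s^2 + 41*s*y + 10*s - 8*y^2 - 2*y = -5*s^2 + 32*s - 8*y^2 + y*(41*s - 22) - 12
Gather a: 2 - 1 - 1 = 0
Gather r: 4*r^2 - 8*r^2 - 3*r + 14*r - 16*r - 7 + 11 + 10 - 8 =-4*r^2 - 5*r + 6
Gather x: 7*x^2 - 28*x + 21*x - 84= 7*x^2 - 7*x - 84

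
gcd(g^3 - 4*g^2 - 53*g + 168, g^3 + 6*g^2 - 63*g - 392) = g^2 - g - 56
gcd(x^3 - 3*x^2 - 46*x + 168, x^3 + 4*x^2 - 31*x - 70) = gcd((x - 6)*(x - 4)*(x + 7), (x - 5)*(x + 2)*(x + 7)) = x + 7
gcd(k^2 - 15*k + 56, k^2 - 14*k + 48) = k - 8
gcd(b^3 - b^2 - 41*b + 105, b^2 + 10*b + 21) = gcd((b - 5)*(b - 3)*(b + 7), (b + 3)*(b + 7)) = b + 7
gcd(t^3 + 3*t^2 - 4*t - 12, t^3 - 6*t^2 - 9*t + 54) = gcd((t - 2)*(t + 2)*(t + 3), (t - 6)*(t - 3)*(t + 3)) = t + 3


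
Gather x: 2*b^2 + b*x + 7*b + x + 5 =2*b^2 + 7*b + x*(b + 1) + 5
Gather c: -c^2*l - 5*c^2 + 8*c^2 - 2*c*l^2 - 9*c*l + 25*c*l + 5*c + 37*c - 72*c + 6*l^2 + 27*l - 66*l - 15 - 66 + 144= c^2*(3 - l) + c*(-2*l^2 + 16*l - 30) + 6*l^2 - 39*l + 63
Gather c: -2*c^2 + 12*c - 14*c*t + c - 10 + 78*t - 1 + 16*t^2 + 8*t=-2*c^2 + c*(13 - 14*t) + 16*t^2 + 86*t - 11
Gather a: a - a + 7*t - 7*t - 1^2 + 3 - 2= 0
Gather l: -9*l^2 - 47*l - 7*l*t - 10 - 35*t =-9*l^2 + l*(-7*t - 47) - 35*t - 10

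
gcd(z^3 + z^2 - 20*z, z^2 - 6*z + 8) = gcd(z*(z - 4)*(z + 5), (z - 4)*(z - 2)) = z - 4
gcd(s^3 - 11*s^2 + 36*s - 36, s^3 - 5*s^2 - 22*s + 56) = s - 2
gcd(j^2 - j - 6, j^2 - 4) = j + 2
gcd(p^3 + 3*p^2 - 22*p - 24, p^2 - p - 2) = p + 1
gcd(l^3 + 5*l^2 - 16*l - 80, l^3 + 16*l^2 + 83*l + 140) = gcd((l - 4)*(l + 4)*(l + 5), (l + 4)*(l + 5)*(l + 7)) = l^2 + 9*l + 20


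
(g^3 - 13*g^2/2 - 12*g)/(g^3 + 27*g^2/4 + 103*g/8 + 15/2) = 4*g*(g - 8)/(4*g^2 + 21*g + 20)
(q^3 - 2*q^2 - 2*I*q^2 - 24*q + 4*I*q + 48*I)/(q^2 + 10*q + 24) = (q^2 - 2*q*(3 + I) + 12*I)/(q + 6)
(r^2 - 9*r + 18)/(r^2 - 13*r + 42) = (r - 3)/(r - 7)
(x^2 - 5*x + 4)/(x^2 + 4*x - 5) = (x - 4)/(x + 5)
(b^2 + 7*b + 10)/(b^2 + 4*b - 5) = (b + 2)/(b - 1)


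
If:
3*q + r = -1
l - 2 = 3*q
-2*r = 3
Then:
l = 5/2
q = 1/6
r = -3/2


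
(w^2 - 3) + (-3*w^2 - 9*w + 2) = -2*w^2 - 9*w - 1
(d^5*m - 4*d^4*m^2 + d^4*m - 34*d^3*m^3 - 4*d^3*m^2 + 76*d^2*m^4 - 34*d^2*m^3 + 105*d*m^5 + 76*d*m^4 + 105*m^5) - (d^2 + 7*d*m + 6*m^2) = d^5*m - 4*d^4*m^2 + d^4*m - 34*d^3*m^3 - 4*d^3*m^2 + 76*d^2*m^4 - 34*d^2*m^3 - d^2 + 105*d*m^5 + 76*d*m^4 - 7*d*m + 105*m^5 - 6*m^2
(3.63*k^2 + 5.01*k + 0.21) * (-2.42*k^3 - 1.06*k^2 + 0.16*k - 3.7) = -8.7846*k^5 - 15.972*k^4 - 5.238*k^3 - 12.852*k^2 - 18.5034*k - 0.777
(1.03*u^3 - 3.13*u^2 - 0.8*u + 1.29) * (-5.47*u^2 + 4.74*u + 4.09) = -5.6341*u^5 + 22.0033*u^4 - 6.2475*u^3 - 23.65*u^2 + 2.8426*u + 5.2761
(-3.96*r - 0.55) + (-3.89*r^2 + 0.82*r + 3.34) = -3.89*r^2 - 3.14*r + 2.79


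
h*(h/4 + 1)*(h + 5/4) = h^3/4 + 21*h^2/16 + 5*h/4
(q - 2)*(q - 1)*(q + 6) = q^3 + 3*q^2 - 16*q + 12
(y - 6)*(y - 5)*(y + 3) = y^3 - 8*y^2 - 3*y + 90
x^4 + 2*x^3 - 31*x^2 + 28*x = x*(x - 4)*(x - 1)*(x + 7)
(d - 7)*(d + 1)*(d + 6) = d^3 - 43*d - 42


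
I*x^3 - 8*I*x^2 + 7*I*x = x*(x - 7)*(I*x - I)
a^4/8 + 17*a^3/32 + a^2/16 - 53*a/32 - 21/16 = (a/4 + 1/2)*(a/2 + 1/2)*(a - 7/4)*(a + 3)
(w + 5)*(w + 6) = w^2 + 11*w + 30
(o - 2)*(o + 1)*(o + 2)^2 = o^4 + 3*o^3 - 2*o^2 - 12*o - 8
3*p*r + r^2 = r*(3*p + r)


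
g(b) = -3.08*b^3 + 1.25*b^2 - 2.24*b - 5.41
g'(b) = -9.24*b^2 + 2.5*b - 2.24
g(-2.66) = 67.36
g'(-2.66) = -74.27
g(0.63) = -7.10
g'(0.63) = -4.33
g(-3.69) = 174.63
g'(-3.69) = -137.28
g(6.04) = -652.01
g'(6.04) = -324.23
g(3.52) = -132.14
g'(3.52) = -107.93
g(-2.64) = 65.89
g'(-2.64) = -73.24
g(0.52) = -6.67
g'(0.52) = -3.44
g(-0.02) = -5.36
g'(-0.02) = -2.29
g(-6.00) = 718.31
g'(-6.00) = -349.88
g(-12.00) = 5523.71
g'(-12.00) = -1362.80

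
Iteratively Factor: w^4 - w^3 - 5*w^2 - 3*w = (w - 3)*(w^3 + 2*w^2 + w) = (w - 3)*(w + 1)*(w^2 + w) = (w - 3)*(w + 1)^2*(w)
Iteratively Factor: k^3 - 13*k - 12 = (k - 4)*(k^2 + 4*k + 3) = (k - 4)*(k + 1)*(k + 3)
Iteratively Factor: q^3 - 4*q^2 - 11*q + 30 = (q - 5)*(q^2 + q - 6) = (q - 5)*(q - 2)*(q + 3)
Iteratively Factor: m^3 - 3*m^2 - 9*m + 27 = (m + 3)*(m^2 - 6*m + 9) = (m - 3)*(m + 3)*(m - 3)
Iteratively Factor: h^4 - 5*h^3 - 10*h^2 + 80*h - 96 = (h - 2)*(h^3 - 3*h^2 - 16*h + 48) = (h - 3)*(h - 2)*(h^2 - 16) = (h - 3)*(h - 2)*(h + 4)*(h - 4)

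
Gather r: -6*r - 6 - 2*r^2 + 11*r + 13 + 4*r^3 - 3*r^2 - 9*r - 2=4*r^3 - 5*r^2 - 4*r + 5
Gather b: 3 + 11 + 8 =22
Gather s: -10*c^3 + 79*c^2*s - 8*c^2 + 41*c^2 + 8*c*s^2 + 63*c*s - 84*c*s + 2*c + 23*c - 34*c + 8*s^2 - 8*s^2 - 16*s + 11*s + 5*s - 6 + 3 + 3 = -10*c^3 + 33*c^2 + 8*c*s^2 - 9*c + s*(79*c^2 - 21*c)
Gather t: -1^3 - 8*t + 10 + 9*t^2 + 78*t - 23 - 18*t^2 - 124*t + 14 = -9*t^2 - 54*t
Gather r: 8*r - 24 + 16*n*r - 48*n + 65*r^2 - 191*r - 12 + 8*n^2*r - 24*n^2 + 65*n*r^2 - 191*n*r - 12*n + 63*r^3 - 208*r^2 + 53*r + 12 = -24*n^2 - 60*n + 63*r^3 + r^2*(65*n - 143) + r*(8*n^2 - 175*n - 130) - 24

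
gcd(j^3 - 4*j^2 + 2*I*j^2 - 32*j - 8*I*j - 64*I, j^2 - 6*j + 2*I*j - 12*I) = j + 2*I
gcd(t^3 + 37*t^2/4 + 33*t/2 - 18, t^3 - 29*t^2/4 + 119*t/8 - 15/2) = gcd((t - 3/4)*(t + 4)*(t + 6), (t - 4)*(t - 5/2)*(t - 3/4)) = t - 3/4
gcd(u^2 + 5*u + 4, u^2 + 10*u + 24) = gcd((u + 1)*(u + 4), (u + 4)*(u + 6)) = u + 4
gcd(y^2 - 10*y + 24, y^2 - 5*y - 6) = y - 6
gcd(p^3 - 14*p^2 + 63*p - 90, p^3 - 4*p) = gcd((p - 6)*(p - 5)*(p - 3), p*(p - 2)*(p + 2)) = 1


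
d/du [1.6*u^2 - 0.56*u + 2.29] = 3.2*u - 0.56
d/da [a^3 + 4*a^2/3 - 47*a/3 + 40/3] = 3*a^2 + 8*a/3 - 47/3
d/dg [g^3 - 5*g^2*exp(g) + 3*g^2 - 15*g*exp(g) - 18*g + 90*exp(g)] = -5*g^2*exp(g) + 3*g^2 - 25*g*exp(g) + 6*g + 75*exp(g) - 18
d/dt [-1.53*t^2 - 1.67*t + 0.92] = -3.06*t - 1.67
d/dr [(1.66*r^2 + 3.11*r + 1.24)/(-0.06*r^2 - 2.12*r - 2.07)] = (-3.3326*r^2 - 6.7236*r - 3.8089)/(0.0036*r^4 + 0.2544*r^3 + 4.7428*r^2 + 8.7768*r + 4.2849)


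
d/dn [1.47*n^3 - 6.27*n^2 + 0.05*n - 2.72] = 4.41*n^2 - 12.54*n + 0.05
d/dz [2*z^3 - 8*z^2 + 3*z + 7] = 6*z^2 - 16*z + 3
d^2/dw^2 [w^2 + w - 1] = 2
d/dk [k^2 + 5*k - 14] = 2*k + 5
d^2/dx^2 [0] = 0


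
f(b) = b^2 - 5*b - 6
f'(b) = 2*b - 5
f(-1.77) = 5.98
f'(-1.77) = -8.54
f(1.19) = -10.53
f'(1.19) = -2.62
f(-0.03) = -5.85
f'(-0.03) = -5.06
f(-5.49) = 51.59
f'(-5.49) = -15.98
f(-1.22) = 1.59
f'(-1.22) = -7.44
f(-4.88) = 42.21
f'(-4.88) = -14.76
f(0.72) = -9.08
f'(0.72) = -3.56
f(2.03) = -12.03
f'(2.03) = -0.94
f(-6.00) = 60.00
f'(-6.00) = -17.00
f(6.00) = 0.00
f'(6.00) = 7.00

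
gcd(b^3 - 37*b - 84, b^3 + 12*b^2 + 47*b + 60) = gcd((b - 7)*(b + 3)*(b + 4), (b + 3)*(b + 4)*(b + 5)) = b^2 + 7*b + 12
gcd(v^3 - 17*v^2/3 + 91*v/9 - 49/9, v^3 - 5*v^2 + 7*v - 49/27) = v^2 - 14*v/3 + 49/9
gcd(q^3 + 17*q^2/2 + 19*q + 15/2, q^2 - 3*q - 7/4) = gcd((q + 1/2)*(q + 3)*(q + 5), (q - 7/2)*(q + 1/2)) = q + 1/2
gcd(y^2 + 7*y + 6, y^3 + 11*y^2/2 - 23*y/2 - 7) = 1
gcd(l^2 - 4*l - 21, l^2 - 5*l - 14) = l - 7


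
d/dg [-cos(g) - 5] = sin(g)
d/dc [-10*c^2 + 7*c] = 7 - 20*c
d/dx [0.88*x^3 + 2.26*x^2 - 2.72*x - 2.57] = 2.64*x^2 + 4.52*x - 2.72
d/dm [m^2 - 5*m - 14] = 2*m - 5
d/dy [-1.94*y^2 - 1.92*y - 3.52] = -3.88*y - 1.92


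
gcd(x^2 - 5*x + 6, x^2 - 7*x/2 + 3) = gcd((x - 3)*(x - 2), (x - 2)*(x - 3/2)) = x - 2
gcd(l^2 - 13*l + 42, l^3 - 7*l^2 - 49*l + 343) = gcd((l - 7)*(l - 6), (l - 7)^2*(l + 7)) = l - 7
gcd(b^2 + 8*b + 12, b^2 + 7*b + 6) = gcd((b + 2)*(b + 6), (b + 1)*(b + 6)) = b + 6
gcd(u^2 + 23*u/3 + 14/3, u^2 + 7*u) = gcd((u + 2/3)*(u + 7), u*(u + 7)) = u + 7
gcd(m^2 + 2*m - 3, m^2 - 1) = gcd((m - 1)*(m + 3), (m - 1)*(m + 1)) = m - 1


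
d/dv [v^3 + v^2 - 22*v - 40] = 3*v^2 + 2*v - 22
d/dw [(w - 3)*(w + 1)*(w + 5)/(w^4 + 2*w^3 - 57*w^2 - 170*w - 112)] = (-w^4 - 4*w^3 - 15*w^2 - 194*w - 1094)/(w^6 + 2*w^5 - 115*w^4 - 340*w^3 + 3140*w^2 + 12992*w + 12544)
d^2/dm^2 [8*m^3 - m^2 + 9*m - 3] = 48*m - 2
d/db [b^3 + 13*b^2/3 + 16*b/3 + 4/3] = 3*b^2 + 26*b/3 + 16/3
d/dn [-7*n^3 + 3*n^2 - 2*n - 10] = -21*n^2 + 6*n - 2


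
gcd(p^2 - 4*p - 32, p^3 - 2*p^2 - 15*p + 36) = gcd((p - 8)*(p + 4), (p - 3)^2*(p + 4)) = p + 4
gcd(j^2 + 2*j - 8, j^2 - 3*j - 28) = j + 4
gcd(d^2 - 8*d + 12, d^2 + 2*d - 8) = d - 2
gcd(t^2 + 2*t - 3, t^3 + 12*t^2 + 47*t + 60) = t + 3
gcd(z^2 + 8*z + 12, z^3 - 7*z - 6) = z + 2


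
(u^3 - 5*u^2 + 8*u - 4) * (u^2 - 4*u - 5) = u^5 - 9*u^4 + 23*u^3 - 11*u^2 - 24*u + 20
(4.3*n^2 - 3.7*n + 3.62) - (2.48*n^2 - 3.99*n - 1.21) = 1.82*n^2 + 0.29*n + 4.83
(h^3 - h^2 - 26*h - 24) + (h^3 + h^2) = 2*h^3 - 26*h - 24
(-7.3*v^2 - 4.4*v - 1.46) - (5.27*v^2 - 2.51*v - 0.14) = -12.57*v^2 - 1.89*v - 1.32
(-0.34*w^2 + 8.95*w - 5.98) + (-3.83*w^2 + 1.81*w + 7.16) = -4.17*w^2 + 10.76*w + 1.18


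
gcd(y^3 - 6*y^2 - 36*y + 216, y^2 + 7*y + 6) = y + 6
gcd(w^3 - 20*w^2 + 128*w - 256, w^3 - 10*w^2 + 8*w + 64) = w^2 - 12*w + 32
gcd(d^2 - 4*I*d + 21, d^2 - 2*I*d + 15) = d + 3*I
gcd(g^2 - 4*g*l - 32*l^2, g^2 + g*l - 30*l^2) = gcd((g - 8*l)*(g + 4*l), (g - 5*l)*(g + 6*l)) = 1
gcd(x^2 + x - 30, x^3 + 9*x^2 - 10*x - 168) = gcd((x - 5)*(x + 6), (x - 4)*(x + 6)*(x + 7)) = x + 6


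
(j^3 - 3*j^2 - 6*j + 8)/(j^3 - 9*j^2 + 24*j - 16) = (j + 2)/(j - 4)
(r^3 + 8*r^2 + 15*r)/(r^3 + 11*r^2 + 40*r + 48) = r*(r + 5)/(r^2 + 8*r + 16)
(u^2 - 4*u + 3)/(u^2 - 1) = (u - 3)/(u + 1)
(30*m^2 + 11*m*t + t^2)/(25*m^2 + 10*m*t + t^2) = (6*m + t)/(5*m + t)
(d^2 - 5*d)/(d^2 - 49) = d*(d - 5)/(d^2 - 49)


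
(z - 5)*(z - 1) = z^2 - 6*z + 5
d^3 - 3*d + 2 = (d - 1)^2*(d + 2)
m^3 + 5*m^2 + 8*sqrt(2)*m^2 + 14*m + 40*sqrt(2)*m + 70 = (m + 5)*(m + sqrt(2))*(m + 7*sqrt(2))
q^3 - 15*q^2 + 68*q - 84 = (q - 7)*(q - 6)*(q - 2)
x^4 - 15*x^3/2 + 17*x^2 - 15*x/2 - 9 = (x - 3)^2*(x - 2)*(x + 1/2)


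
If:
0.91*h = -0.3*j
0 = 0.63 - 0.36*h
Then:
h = 1.75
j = -5.31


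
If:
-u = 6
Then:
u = -6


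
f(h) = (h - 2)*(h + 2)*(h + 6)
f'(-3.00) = -13.00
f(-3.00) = 15.00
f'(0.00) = -4.00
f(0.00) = -24.00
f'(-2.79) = -14.13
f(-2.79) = 12.15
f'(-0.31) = -7.43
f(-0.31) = -22.21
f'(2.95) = 57.51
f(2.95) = 42.09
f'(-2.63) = -14.81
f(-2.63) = 9.83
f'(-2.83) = -13.93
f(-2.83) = 12.71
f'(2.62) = 48.03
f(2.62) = 24.69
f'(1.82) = 27.78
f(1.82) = -5.38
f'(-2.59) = -14.96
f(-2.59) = 9.23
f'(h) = (h - 2)*(h + 2) + (h - 2)*(h + 6) + (h + 2)*(h + 6) = 3*h^2 + 12*h - 4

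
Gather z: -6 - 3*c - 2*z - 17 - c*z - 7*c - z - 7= -10*c + z*(-c - 3) - 30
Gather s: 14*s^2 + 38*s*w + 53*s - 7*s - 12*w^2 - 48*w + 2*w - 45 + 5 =14*s^2 + s*(38*w + 46) - 12*w^2 - 46*w - 40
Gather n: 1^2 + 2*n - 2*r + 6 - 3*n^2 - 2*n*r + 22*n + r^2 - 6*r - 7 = -3*n^2 + n*(24 - 2*r) + r^2 - 8*r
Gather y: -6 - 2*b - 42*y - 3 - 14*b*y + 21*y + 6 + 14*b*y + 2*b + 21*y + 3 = 0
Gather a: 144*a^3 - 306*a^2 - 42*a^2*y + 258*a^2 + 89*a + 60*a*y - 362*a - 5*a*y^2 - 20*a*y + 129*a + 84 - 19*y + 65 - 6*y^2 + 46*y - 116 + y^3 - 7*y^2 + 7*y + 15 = 144*a^3 + a^2*(-42*y - 48) + a*(-5*y^2 + 40*y - 144) + y^3 - 13*y^2 + 34*y + 48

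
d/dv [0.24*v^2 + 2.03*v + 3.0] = 0.48*v + 2.03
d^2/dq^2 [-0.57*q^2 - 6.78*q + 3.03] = -1.14000000000000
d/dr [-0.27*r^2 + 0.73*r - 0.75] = 0.73 - 0.54*r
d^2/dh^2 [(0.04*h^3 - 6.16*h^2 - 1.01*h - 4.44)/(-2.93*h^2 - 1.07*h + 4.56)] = (-4.44089209850063e-16*h^5 - 22.44339*h^3 + 723.687912*h^2 + 159.495048*h + 394.843752)/(25.153757*h^6 + 27.557529*h^5 - 107.377761*h^4 - 84.551293*h^3 + 167.113512*h^2 + 66.747456*h - 94.818816)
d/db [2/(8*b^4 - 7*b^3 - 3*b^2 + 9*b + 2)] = 2*(-32*b^3 + 21*b^2 + 6*b - 9)/(8*b^4 - 7*b^3 - 3*b^2 + 9*b + 2)^2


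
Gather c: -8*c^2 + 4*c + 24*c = -8*c^2 + 28*c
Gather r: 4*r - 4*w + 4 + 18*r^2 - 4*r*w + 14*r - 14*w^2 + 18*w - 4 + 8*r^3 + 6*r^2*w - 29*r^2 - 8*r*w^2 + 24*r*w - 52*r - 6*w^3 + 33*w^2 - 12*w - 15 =8*r^3 + r^2*(6*w - 11) + r*(-8*w^2 + 20*w - 34) - 6*w^3 + 19*w^2 + 2*w - 15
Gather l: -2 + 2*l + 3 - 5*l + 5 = 6 - 3*l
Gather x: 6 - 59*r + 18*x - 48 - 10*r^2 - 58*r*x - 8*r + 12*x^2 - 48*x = -10*r^2 - 67*r + 12*x^2 + x*(-58*r - 30) - 42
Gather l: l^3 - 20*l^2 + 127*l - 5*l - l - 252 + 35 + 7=l^3 - 20*l^2 + 121*l - 210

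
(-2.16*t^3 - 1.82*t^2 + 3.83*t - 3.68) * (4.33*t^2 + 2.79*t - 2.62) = -9.3528*t^5 - 13.907*t^4 + 17.1653*t^3 - 0.4803*t^2 - 20.3018*t + 9.6416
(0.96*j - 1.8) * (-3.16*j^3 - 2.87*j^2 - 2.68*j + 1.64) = -3.0336*j^4 + 2.9328*j^3 + 2.5932*j^2 + 6.3984*j - 2.952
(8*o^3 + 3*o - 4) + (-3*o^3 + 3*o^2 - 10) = 5*o^3 + 3*o^2 + 3*o - 14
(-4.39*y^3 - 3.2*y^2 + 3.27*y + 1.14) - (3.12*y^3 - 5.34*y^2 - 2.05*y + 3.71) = -7.51*y^3 + 2.14*y^2 + 5.32*y - 2.57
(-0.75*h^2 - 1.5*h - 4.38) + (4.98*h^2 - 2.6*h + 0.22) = 4.23*h^2 - 4.1*h - 4.16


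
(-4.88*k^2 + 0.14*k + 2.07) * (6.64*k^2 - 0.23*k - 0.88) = -32.4032*k^4 + 2.052*k^3 + 18.007*k^2 - 0.5993*k - 1.8216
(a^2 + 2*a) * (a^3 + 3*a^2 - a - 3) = a^5 + 5*a^4 + 5*a^3 - 5*a^2 - 6*a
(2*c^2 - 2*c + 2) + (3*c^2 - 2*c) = 5*c^2 - 4*c + 2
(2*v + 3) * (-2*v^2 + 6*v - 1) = -4*v^3 + 6*v^2 + 16*v - 3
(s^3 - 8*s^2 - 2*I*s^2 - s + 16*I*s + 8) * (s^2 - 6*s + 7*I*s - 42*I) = s^5 - 14*s^4 + 5*I*s^4 + 61*s^3 - 70*I*s^3 - 182*s^2 + 233*I*s^2 + 624*s + 98*I*s - 336*I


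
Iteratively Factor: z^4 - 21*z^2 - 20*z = (z + 1)*(z^3 - z^2 - 20*z) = (z + 1)*(z + 4)*(z^2 - 5*z) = z*(z + 1)*(z + 4)*(z - 5)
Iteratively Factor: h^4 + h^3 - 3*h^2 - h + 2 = (h - 1)*(h^3 + 2*h^2 - h - 2) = (h - 1)*(h + 1)*(h^2 + h - 2) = (h - 1)^2*(h + 1)*(h + 2)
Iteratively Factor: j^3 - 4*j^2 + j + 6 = (j + 1)*(j^2 - 5*j + 6) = (j - 3)*(j + 1)*(j - 2)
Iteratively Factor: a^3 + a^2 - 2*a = (a - 1)*(a^2 + 2*a) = a*(a - 1)*(a + 2)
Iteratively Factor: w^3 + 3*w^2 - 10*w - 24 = (w - 3)*(w^2 + 6*w + 8) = (w - 3)*(w + 4)*(w + 2)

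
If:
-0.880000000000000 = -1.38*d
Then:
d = 0.64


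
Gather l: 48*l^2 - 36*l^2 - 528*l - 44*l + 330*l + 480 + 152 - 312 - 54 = 12*l^2 - 242*l + 266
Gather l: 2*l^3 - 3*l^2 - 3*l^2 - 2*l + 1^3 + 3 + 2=2*l^3 - 6*l^2 - 2*l + 6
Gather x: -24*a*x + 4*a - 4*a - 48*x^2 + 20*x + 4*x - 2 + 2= -48*x^2 + x*(24 - 24*a)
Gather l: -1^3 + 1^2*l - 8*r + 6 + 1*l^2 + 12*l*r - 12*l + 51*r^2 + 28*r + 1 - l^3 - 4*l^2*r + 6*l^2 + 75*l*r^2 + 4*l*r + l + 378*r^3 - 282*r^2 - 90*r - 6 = -l^3 + l^2*(7 - 4*r) + l*(75*r^2 + 16*r - 10) + 378*r^3 - 231*r^2 - 70*r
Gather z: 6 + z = z + 6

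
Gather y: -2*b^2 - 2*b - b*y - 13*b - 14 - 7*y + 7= -2*b^2 - 15*b + y*(-b - 7) - 7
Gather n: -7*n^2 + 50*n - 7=-7*n^2 + 50*n - 7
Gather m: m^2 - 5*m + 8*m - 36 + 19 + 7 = m^2 + 3*m - 10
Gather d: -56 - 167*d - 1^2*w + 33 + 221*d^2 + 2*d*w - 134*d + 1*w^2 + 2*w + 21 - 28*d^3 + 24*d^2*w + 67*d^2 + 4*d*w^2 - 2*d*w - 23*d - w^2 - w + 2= -28*d^3 + d^2*(24*w + 288) + d*(4*w^2 - 324)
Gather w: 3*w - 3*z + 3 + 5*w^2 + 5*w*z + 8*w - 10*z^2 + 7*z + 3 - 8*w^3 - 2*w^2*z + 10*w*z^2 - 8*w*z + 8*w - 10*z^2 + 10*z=-8*w^3 + w^2*(5 - 2*z) + w*(10*z^2 - 3*z + 19) - 20*z^2 + 14*z + 6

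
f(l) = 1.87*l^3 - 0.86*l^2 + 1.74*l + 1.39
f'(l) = 5.61*l^2 - 1.72*l + 1.74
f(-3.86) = -125.69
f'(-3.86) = 91.97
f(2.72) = 37.39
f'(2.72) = 38.57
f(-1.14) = -4.48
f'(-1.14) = 10.99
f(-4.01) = -140.00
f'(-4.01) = 98.85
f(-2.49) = -37.14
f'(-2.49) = 40.81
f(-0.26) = 0.85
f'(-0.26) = 2.57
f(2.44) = 27.68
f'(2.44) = 30.94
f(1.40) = 7.27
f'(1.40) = 10.33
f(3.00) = 49.36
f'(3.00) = 47.07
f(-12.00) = -3374.69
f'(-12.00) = 830.22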